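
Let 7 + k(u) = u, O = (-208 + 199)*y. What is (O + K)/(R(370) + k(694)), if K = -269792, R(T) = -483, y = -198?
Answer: -134005/102 ≈ -1313.8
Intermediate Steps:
O = 1782 (O = (-208 + 199)*(-198) = -9*(-198) = 1782)
k(u) = -7 + u
(O + K)/(R(370) + k(694)) = (1782 - 269792)/(-483 + (-7 + 694)) = -268010/(-483 + 687) = -268010/204 = -268010*1/204 = -134005/102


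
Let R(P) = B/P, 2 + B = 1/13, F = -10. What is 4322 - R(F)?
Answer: 112367/26 ≈ 4321.8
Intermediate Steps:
B = -25/13 (B = -2 + 1/13 = -25/13 ≈ -1.9231)
R(P) = -25/(13*P)
4322 - R(F) = 4322 - (-25)/(13*(-10)) = 4322 - (-25)*(-1)/(13*10) = 4322 - 1*5/26 = 4322 - 5/26 = 112367/26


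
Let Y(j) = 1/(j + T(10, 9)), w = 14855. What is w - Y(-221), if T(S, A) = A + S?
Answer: 3000711/202 ≈ 14855.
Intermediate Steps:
Y(j) = 1/(19 + j) (Y(j) = 1/(j + (9 + 10)) = 1/(j + 19) = 1/(19 + j))
w - Y(-221) = 14855 - 1/(19 - 221) = 14855 - 1/(-202) = 14855 - 1*(-1/202) = 14855 + 1/202 = 3000711/202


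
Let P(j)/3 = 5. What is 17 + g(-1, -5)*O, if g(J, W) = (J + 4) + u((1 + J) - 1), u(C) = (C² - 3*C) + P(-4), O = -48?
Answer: -1039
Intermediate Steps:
P(j) = 15 (P(j) = 3*5 = 15)
u(C) = 15 + C² - 3*C (u(C) = (C² - 3*C) + 15 = 15 + C² - 3*C)
g(J, W) = 19 + J² - 2*J (g(J, W) = (J + 4) + (15 + ((1 + J) - 1)² - 3*((1 + J) - 1)) = (4 + J) + (15 + J² - 3*J) = 19 + J² - 2*J)
17 + g(-1, -5)*O = 17 + (19 + (-1)² - 2*(-1))*(-48) = 17 + (19 + 1 + 2)*(-48) = 17 + 22*(-48) = 17 - 1056 = -1039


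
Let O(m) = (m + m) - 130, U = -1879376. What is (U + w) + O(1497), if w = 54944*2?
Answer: -1766624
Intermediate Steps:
w = 109888
O(m) = -130 + 2*m (O(m) = 2*m - 130 = -130 + 2*m)
(U + w) + O(1497) = (-1879376 + 109888) + (-130 + 2*1497) = -1769488 + (-130 + 2994) = -1769488 + 2864 = -1766624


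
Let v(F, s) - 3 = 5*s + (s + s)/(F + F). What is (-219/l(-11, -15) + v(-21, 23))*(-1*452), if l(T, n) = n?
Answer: -6241216/105 ≈ -59440.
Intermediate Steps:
v(F, s) = 3 + 5*s + s/F (v(F, s) = 3 + (5*s + (s + s)/(F + F)) = 3 + (5*s + (2*s)/((2*F))) = 3 + (5*s + (2*s)*(1/(2*F))) = 3 + (5*s + s/F) = 3 + 5*s + s/F)
(-219/l(-11, -15) + v(-21, 23))*(-1*452) = (-219/(-15) + (3 + 5*23 + 23/(-21)))*(-1*452) = (-219*(-1/15) + (3 + 115 + 23*(-1/21)))*(-452) = (73/5 + (3 + 115 - 23/21))*(-452) = (73/5 + 2455/21)*(-452) = (13808/105)*(-452) = -6241216/105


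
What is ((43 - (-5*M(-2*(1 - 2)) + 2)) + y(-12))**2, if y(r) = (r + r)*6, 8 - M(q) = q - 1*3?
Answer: 3364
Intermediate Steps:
M(q) = 11 - q (M(q) = 8 - (q - 1*3) = 8 - (q - 3) = 8 - (-3 + q) = 8 + (3 - q) = 11 - q)
y(r) = 12*r (y(r) = (2*r)*6 = 12*r)
((43 - (-5*M(-2*(1 - 2)) + 2)) + y(-12))**2 = ((43 - (-5*(11 - (-2)*(1 - 2)) + 2)) + 12*(-12))**2 = ((43 - (-5*(11 - (-2)*(-1)) + 2)) - 144)**2 = ((43 - (-5*(11 - 1*2) + 2)) - 144)**2 = ((43 - (-5*(11 - 2) + 2)) - 144)**2 = ((43 - (-5*9 + 2)) - 144)**2 = ((43 - (-45 + 2)) - 144)**2 = ((43 - 1*(-43)) - 144)**2 = ((43 + 43) - 144)**2 = (86 - 144)**2 = (-58)**2 = 3364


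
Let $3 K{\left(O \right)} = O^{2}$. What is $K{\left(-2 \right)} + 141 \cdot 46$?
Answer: $\frac{19462}{3} \approx 6487.3$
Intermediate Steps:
$K{\left(O \right)} = \frac{O^{2}}{3}$
$K{\left(-2 \right)} + 141 \cdot 46 = \frac{\left(-2\right)^{2}}{3} + 141 \cdot 46 = \frac{1}{3} \cdot 4 + 6486 = \frac{4}{3} + 6486 = \frac{19462}{3}$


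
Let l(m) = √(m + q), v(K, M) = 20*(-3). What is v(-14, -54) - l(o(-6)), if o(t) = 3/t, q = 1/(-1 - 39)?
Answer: -60 - I*√210/20 ≈ -60.0 - 0.72457*I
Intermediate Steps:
q = -1/40 (q = 1/(-40) = -1/40 ≈ -0.025000)
v(K, M) = -60
l(m) = √(-1/40 + m) (l(m) = √(m - 1/40) = √(-1/40 + m))
v(-14, -54) - l(o(-6)) = -60 - √(-10 + 400*(3/(-6)))/20 = -60 - √(-10 + 400*(3*(-⅙)))/20 = -60 - √(-10 + 400*(-½))/20 = -60 - √(-10 - 200)/20 = -60 - √(-210)/20 = -60 - I*√210/20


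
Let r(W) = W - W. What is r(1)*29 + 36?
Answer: 36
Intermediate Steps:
r(W) = 0
r(1)*29 + 36 = 0*29 + 36 = 0 + 36 = 36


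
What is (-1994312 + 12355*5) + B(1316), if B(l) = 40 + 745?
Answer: -1931752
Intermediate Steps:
B(l) = 785
(-1994312 + 12355*5) + B(1316) = (-1994312 + 12355*5) + 785 = (-1994312 + 61775) + 785 = -1932537 + 785 = -1931752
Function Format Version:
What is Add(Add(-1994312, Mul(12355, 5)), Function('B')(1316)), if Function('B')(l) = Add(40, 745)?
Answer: -1931752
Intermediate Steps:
Function('B')(l) = 785
Add(Add(-1994312, Mul(12355, 5)), Function('B')(1316)) = Add(Add(-1994312, Mul(12355, 5)), 785) = Add(Add(-1994312, 61775), 785) = Add(-1932537, 785) = -1931752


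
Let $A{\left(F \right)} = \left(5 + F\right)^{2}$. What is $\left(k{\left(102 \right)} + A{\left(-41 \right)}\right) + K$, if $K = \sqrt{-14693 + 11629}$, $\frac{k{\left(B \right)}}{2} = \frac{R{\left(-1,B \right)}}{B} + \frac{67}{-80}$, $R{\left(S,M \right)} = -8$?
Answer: $\frac{2640103}{2040} + 2 i \sqrt{766} \approx 1294.2 + 55.353 i$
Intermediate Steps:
$k{\left(B \right)} = - \frac{67}{40} - \frac{16}{B}$ ($k{\left(B \right)} = 2 \left(- \frac{8}{B} + \frac{67}{-80}\right) = 2 \left(- \frac{8}{B} + 67 \left(- \frac{1}{80}\right)\right) = 2 \left(- \frac{8}{B} - \frac{67}{80}\right) = 2 \left(- \frac{67}{80} - \frac{8}{B}\right) = - \frac{67}{40} - \frac{16}{B}$)
$K = 2 i \sqrt{766}$ ($K = \sqrt{-3064} = 2 i \sqrt{766} \approx 55.353 i$)
$\left(k{\left(102 \right)} + A{\left(-41 \right)}\right) + K = \left(\left(- \frac{67}{40} - \frac{16}{102}\right) + \left(5 - 41\right)^{2}\right) + 2 i \sqrt{766} = \left(\left(- \frac{67}{40} - \frac{8}{51}\right) + \left(-36\right)^{2}\right) + 2 i \sqrt{766} = \left(\left(- \frac{67}{40} - \frac{8}{51}\right) + 1296\right) + 2 i \sqrt{766} = \left(- \frac{3737}{2040} + 1296\right) + 2 i \sqrt{766} = \frac{2640103}{2040} + 2 i \sqrt{766}$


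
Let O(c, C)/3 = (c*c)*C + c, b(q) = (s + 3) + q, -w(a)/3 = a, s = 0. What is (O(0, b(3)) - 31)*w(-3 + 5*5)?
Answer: 2046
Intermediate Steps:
w(a) = -3*a
b(q) = 3 + q (b(q) = (0 + 3) + q = 3 + q)
O(c, C) = 3*c + 3*C*c² (O(c, C) = 3*((c*c)*C + c) = 3*(c²*C + c) = 3*(C*c² + c) = 3*(c + C*c²) = 3*c + 3*C*c²)
(O(0, b(3)) - 31)*w(-3 + 5*5) = (3*0*(1 + (3 + 3)*0) - 31)*(-3*(-3 + 5*5)) = (3*0*(1 + 6*0) - 31)*(-3*(-3 + 25)) = (3*0*(1 + 0) - 31)*(-3*22) = (3*0*1 - 31)*(-66) = (0 - 31)*(-66) = -31*(-66) = 2046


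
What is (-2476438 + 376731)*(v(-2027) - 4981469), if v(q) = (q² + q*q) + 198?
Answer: -6795044497209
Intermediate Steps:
v(q) = 198 + 2*q² (v(q) = (q² + q²) + 198 = 2*q² + 198 = 198 + 2*q²)
(-2476438 + 376731)*(v(-2027) - 4981469) = (-2476438 + 376731)*((198 + 2*(-2027)²) - 4981469) = -2099707*((198 + 2*4108729) - 4981469) = -2099707*((198 + 8217458) - 4981469) = -2099707*(8217656 - 4981469) = -2099707*3236187 = -6795044497209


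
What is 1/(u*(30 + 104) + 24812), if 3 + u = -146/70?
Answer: 35/844568 ≈ 4.1441e-5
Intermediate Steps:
u = -178/35 (u = -3 - 146/70 = -3 - 146*1/70 = -3 - 73/35 = -178/35 ≈ -5.0857)
1/(u*(30 + 104) + 24812) = 1/(-178*(30 + 104)/35 + 24812) = 1/(-178/35*134 + 24812) = 1/(-23852/35 + 24812) = 1/(844568/35) = 35/844568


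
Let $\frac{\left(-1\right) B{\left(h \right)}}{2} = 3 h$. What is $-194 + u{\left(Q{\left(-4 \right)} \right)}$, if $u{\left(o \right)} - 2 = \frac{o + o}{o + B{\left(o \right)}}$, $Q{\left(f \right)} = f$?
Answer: $- \frac{962}{5} \approx -192.4$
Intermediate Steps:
$B{\left(h \right)} = - 6 h$ ($B{\left(h \right)} = - 2 \cdot 3 h = - 6 h$)
$u{\left(o \right)} = \frac{8}{5}$ ($u{\left(o \right)} = 2 + \frac{o + o}{o - 6 o} = 2 + \frac{2 o}{\left(-5\right) o} = 2 + 2 o \left(- \frac{1}{5 o}\right) = 2 - \frac{2}{5} = \frac{8}{5}$)
$-194 + u{\left(Q{\left(-4 \right)} \right)} = -194 + \frac{8}{5} = - \frac{962}{5}$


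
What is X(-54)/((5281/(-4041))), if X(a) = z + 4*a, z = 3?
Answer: 860733/5281 ≈ 162.99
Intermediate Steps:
X(a) = 3 + 4*a
X(-54)/((5281/(-4041))) = (3 + 4*(-54))/((5281/(-4041))) = (3 - 216)/((5281*(-1/4041))) = -213/(-5281/4041) = -213*(-4041/5281) = 860733/5281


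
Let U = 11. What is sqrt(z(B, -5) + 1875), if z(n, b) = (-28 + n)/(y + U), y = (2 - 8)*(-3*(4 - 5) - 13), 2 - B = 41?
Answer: sqrt(9447118)/71 ≈ 43.290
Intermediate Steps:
B = -39 (B = 2 - 1*41 = 2 - 41 = -39)
y = 60 (y = -6*(-3*(-1) - 13) = -6*(3 - 13) = -6*(-10) = 60)
z(n, b) = -28/71 + n/71 (z(n, b) = (-28 + n)/(60 + 11) = (-28 + n)/71 = (-28 + n)*(1/71) = -28/71 + n/71)
sqrt(z(B, -5) + 1875) = sqrt((-28/71 + (1/71)*(-39)) + 1875) = sqrt((-28/71 - 39/71) + 1875) = sqrt(-67/71 + 1875) = sqrt(133058/71) = sqrt(9447118)/71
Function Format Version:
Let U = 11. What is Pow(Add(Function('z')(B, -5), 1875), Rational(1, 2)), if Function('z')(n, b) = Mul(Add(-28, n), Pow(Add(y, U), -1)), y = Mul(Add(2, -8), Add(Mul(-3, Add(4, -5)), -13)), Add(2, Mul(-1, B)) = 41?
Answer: Mul(Rational(1, 71), Pow(9447118, Rational(1, 2))) ≈ 43.290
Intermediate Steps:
B = -39 (B = Add(2, Mul(-1, 41)) = Add(2, -41) = -39)
y = 60 (y = Mul(-6, Add(Mul(-3, -1), -13)) = Mul(-6, Add(3, -13)) = Mul(-6, -10) = 60)
Function('z')(n, b) = Add(Rational(-28, 71), Mul(Rational(1, 71), n)) (Function('z')(n, b) = Mul(Add(-28, n), Pow(Add(60, 11), -1)) = Mul(Add(-28, n), Pow(71, -1)) = Mul(Add(-28, n), Rational(1, 71)) = Add(Rational(-28, 71), Mul(Rational(1, 71), n)))
Pow(Add(Function('z')(B, -5), 1875), Rational(1, 2)) = Pow(Add(Add(Rational(-28, 71), Mul(Rational(1, 71), -39)), 1875), Rational(1, 2)) = Pow(Add(Add(Rational(-28, 71), Rational(-39, 71)), 1875), Rational(1, 2)) = Pow(Add(Rational(-67, 71), 1875), Rational(1, 2)) = Pow(Rational(133058, 71), Rational(1, 2)) = Mul(Rational(1, 71), Pow(9447118, Rational(1, 2)))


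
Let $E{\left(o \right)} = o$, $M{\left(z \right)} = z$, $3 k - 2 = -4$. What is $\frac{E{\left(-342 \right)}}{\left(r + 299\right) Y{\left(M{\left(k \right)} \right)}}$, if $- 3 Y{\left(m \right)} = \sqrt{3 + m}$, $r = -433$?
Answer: $- \frac{513 \sqrt{21}}{469} \approx -5.0125$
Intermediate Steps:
$k = - \frac{2}{3}$ ($k = \frac{2}{3} + \frac{1}{3} \left(-4\right) = \frac{2}{3} - \frac{4}{3} = - \frac{2}{3} \approx -0.66667$)
$Y{\left(m \right)} = - \frac{\sqrt{3 + m}}{3}$
$\frac{E{\left(-342 \right)}}{\left(r + 299\right) Y{\left(M{\left(k \right)} \right)}} = - \frac{342}{\left(-433 + 299\right) \left(- \frac{\sqrt{3 - \frac{2}{3}}}{3}\right)} = - \frac{342}{\left(-134\right) \left(- \frac{\sqrt{\frac{7}{3}}}{3}\right)} = - \frac{342}{\left(-134\right) \left(- \frac{\frac{1}{3} \sqrt{21}}{3}\right)} = - \frac{342}{\left(-134\right) \left(- \frac{\sqrt{21}}{9}\right)} = - \frac{342}{\frac{134}{9} \sqrt{21}} = - 342 \frac{3 \sqrt{21}}{938} = - \frac{513 \sqrt{21}}{469}$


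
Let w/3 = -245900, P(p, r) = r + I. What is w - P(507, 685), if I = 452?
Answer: -738837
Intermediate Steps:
P(p, r) = 452 + r (P(p, r) = r + 452 = 452 + r)
w = -737700 (w = 3*(-245900) = -737700)
w - P(507, 685) = -737700 - (452 + 685) = -737700 - 1*1137 = -737700 - 1137 = -738837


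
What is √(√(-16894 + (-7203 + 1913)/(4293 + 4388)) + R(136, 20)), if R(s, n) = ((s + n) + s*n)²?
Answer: √(623328918501136 + 17362*I*√318293431206)/8681 ≈ 2876.0 + 0.022597*I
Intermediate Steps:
R(s, n) = (n + s + n*s)² (R(s, n) = ((n + s) + n*s)² = (n + s + n*s)²)
√(√(-16894 + (-7203 + 1913)/(4293 + 4388)) + R(136, 20)) = √(√(-16894 + (-7203 + 1913)/(4293 + 4388)) + (20 + 136 + 20*136)²) = √(√(-16894 - 5290/8681) + (20 + 136 + 2720)²) = √(√(-16894 - 5290*1/8681) + 2876²) = √(√(-16894 - 5290/8681) + 8271376) = √(√(-146662104/8681) + 8271376) = √(2*I*√318293431206/8681 + 8271376) = √(8271376 + 2*I*√318293431206/8681)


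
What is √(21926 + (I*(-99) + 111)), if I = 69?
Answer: √15206 ≈ 123.31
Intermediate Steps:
√(21926 + (I*(-99) + 111)) = √(21926 + (69*(-99) + 111)) = √(21926 + (-6831 + 111)) = √(21926 - 6720) = √15206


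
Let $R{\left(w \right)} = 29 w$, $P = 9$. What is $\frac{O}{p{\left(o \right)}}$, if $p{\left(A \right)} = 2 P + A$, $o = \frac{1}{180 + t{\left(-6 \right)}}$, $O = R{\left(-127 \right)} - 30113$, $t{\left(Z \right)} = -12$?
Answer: $- \frac{5677728}{3025} \approx -1876.9$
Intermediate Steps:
$O = -33796$ ($O = 29 \left(-127\right) - 30113 = -3683 - 30113 = -33796$)
$o = \frac{1}{168}$ ($o = \frac{1}{180 - 12} = \frac{1}{168} \approx 0.0059524$)
$p{\left(A \right)} = 18 + A$ ($p{\left(A \right)} = 2 \cdot 9 + A = 18 + A$)
$\frac{O}{p{\left(o \right)}} = - \frac{33796}{18 + \frac{1}{168}} = - \frac{33796}{\frac{3025}{168}} = \left(-33796\right) \frac{168}{3025} = - \frac{5677728}{3025}$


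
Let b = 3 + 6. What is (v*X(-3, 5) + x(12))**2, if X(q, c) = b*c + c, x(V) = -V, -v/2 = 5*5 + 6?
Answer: 9684544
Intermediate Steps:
v = -62 (v = -2*(5*5 + 6) = -2*(25 + 6) = -2*31 = -62)
b = 9
X(q, c) = 10*c (X(q, c) = 9*c + c = 10*c)
(v*X(-3, 5) + x(12))**2 = (-620*5 - 1*12)**2 = (-62*50 - 12)**2 = (-3100 - 12)**2 = (-3112)**2 = 9684544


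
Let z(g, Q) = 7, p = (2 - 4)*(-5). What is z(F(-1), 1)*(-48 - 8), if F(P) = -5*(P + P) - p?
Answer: -392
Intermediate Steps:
p = 10 (p = -2*(-5) = 10)
F(P) = -10 - 10*P (F(P) = -5*(P + P) - 1*10 = -10*P - 10 = -10 - 10*P)
z(F(-1), 1)*(-48 - 8) = 7*(-48 - 8) = 7*(-56) = -392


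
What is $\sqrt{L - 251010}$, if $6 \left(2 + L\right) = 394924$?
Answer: $\frac{i \sqrt{1666722}}{3} \approx 430.34 i$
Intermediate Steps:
$L = \frac{197456}{3}$ ($L = -2 + \frac{1}{6} \cdot 394924 = -2 + \frac{197462}{3} = \frac{197456}{3} \approx 65819.0$)
$\sqrt{L - 251010} = \sqrt{\frac{197456}{3} - 251010} = \sqrt{- \frac{555574}{3}} = \frac{i \sqrt{1666722}}{3}$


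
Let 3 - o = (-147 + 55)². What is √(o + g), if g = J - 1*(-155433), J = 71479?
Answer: √218451 ≈ 467.39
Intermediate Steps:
o = -8461 (o = 3 - (-147 + 55)² = 3 - 1*(-92)² = 3 - 1*8464 = 3 - 8464 = -8461)
g = 226912 (g = 71479 - 1*(-155433) = 71479 + 155433 = 226912)
√(o + g) = √(-8461 + 226912) = √218451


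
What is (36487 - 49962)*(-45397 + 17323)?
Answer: 378297150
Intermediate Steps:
(36487 - 49962)*(-45397 + 17323) = -13475*(-28074) = 378297150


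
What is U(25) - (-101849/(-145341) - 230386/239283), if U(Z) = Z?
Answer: 97617173326/3864181167 ≈ 25.262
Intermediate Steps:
U(25) - (-101849/(-145341) - 230386/239283) = 25 - (-101849/(-145341) - 230386/239283) = 25 - (-101849*(-1/145341) - 230386*1/239283) = 25 - (101849/145341 - 230386/239283) = 25 - 1*(-1012644151/3864181167) = 25 + 1012644151/3864181167 = 97617173326/3864181167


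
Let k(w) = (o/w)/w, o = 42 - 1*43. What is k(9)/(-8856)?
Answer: 1/717336 ≈ 1.3940e-6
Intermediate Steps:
o = -1 (o = 42 - 43 = -1)
k(w) = -1/w² (k(w) = (-1/w)/w = -1/w²)
k(9)/(-8856) = -1/9²/(-8856) = -1*1/81*(-1/8856) = -1/81*(-1/8856) = 1/717336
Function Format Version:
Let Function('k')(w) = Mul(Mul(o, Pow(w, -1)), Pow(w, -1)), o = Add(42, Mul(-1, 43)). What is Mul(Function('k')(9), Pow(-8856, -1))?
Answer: Rational(1, 717336) ≈ 1.3940e-6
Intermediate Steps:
o = -1 (o = Add(42, -43) = -1)
Function('k')(w) = Mul(-1, Pow(w, -2)) (Function('k')(w) = Mul(Mul(-1, Pow(w, -1)), Pow(w, -1)) = Mul(-1, Pow(w, -2)))
Mul(Function('k')(9), Pow(-8856, -1)) = Mul(Mul(-1, Pow(9, -2)), Pow(-8856, -1)) = Mul(Mul(-1, Rational(1, 81)), Rational(-1, 8856)) = Mul(Rational(-1, 81), Rational(-1, 8856)) = Rational(1, 717336)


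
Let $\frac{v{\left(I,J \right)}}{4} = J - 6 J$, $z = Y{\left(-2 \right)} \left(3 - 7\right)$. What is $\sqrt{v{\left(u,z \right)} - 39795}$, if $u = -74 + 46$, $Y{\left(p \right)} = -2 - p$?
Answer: $i \sqrt{39795} \approx 199.49 i$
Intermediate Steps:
$u = -28$
$z = 0$ ($z = \left(-2 - -2\right) \left(3 - 7\right) = \left(-2 + 2\right) \left(-4\right) = 0 \left(-4\right) = 0$)
$v{\left(I,J \right)} = - 20 J$ ($v{\left(I,J \right)} = 4 \left(J - 6 J\right) = 4 \left(- 5 J\right) = - 20 J$)
$\sqrt{v{\left(u,z \right)} - 39795} = \sqrt{\left(-20\right) 0 - 39795} = \sqrt{0 - 39795} = \sqrt{-39795} = i \sqrt{39795}$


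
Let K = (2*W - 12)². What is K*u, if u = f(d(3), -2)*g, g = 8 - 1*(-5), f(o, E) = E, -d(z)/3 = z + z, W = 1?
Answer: -2600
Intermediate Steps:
d(z) = -6*z (d(z) = -3*(z + z) = -6*z)
g = 13 (g = 8 + 5 = 13)
u = -26 (u = -2*13 = -26)
K = 100 (K = (2*1 - 12)² = (2 - 12)² = (-10)² = 100)
K*u = 100*(-26) = -2600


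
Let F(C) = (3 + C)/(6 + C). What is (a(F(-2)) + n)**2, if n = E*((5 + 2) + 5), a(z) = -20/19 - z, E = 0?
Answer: 9801/5776 ≈ 1.6968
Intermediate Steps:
F(C) = (3 + C)/(6 + C)
a(z) = -20/19 - z (a(z) = -20*1/19 - z = -20/19 - z)
n = 0 (n = 0*((5 + 2) + 5) = 0*(7 + 5) = 0*12 = 0)
(a(F(-2)) + n)**2 = ((-20/19 - (3 - 2)/(6 - 2)) + 0)**2 = ((-20/19 - 1/4) + 0)**2 = (-99/76 + 0)**2 = (-99/76)**2 = 9801/5776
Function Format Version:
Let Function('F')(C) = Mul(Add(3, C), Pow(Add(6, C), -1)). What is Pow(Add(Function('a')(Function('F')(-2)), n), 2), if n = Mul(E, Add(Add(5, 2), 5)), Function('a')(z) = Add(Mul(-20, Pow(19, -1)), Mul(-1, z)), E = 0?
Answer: Rational(9801, 5776) ≈ 1.6968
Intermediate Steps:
Function('F')(C) = Mul(Pow(Add(6, C), -1), Add(3, C))
Function('a')(z) = Add(Rational(-20, 19), Mul(-1, z)) (Function('a')(z) = Add(Mul(-20, Rational(1, 19)), Mul(-1, z)) = Add(Rational(-20, 19), Mul(-1, z)))
n = 0 (n = Mul(0, Add(Add(5, 2), 5)) = Mul(0, Add(7, 5)) = Mul(0, 12) = 0)
Pow(Add(Function('a')(Function('F')(-2)), n), 2) = Pow(Add(Add(Rational(-20, 19), Mul(-1, Mul(Pow(Add(6, -2), -1), Add(3, -2)))), 0), 2) = Pow(Add(Add(Rational(-20, 19), Mul(-1, Mul(Pow(4, -1), 1))), 0), 2) = Pow(Add(Add(Rational(-20, 19), Mul(-1, Mul(Rational(1, 4), 1))), 0), 2) = Pow(Add(Add(Rational(-20, 19), Mul(-1, Rational(1, 4))), 0), 2) = Pow(Add(Add(Rational(-20, 19), Rational(-1, 4)), 0), 2) = Pow(Add(Rational(-99, 76), 0), 2) = Pow(Rational(-99, 76), 2) = Rational(9801, 5776)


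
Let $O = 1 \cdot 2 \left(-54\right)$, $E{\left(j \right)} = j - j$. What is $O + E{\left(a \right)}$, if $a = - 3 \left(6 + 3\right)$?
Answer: $-108$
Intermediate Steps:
$a = -27$ ($a = \left(-3\right) 9 = -27$)
$E{\left(j \right)} = 0$
$O = -108$ ($O = 2 \left(-54\right) = -108$)
$O + E{\left(a \right)} = -108 + 0 = -108$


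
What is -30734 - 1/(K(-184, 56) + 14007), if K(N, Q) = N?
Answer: -424836083/13823 ≈ -30734.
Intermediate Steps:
-30734 - 1/(K(-184, 56) + 14007) = -30734 - 1/(-184 + 14007) = -30734 - 1/13823 = -424836083/13823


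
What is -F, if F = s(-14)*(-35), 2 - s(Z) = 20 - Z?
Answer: -1120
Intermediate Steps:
s(Z) = -18 + Z (s(Z) = 2 - (20 - Z) = 2 + (-20 + Z) = -18 + Z)
F = 1120 (F = (-18 - 14)*(-35) = -32*(-35) = 1120)
-F = -1*1120 = -1120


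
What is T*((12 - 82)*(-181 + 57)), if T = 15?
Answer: 130200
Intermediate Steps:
T*((12 - 82)*(-181 + 57)) = 15*((12 - 82)*(-181 + 57)) = 15*(-70*(-124)) = 15*8680 = 130200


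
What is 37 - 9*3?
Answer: 10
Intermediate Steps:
37 - 9*3 = 37 - 27 = 10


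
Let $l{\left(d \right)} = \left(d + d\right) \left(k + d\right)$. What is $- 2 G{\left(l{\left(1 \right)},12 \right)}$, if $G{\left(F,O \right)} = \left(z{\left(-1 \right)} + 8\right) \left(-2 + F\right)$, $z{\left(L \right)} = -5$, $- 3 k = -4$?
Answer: $-16$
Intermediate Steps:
$k = \frac{4}{3}$ ($k = \left(- \frac{1}{3}\right) \left(-4\right) = \frac{4}{3} \approx 1.3333$)
$l{\left(d \right)} = 2 d \left(\frac{4}{3} + d\right)$ ($l{\left(d \right)} = \left(d + d\right) \left(\frac{4}{3} + d\right) = 2 d \left(\frac{4}{3} + d\right)$)
$G{\left(F,O \right)} = -6 + 3 F$ ($G{\left(F,O \right)} = \left(-5 + 8\right) \left(-2 + F\right) = 3 \left(-2 + F\right) = -6 + 3 F$)
$- 2 G{\left(l{\left(1 \right)},12 \right)} = - 2 \left(-6 + 3 \cdot \frac{2}{3} \cdot 1 \left(4 + 3 \cdot 1\right)\right) = - 2 \left(-6 + 3 \cdot \frac{2}{3} \cdot 1 \left(4 + 3\right)\right) = - 2 \left(-6 + 3 \cdot \frac{2}{3} \cdot 1 \cdot 7\right) = - 2 \left(-6 + 3 \cdot \frac{14}{3}\right) = - 2 \left(-6 + 14\right) = \left(-2\right) 8 = -16$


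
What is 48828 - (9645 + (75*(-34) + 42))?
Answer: 41691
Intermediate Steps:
48828 - (9645 + (75*(-34) + 42)) = 48828 - (9645 + (-2550 + 42)) = 48828 - (9645 - 2508) = 48828 - 1*7137 = 48828 - 7137 = 41691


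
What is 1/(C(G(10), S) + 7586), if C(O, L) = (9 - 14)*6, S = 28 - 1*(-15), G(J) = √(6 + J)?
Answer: 1/7556 ≈ 0.00013235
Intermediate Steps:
S = 43 (S = 28 + 15 = 43)
C(O, L) = -30 (C(O, L) = -5*6 = -30)
1/(C(G(10), S) + 7586) = 1/(-30 + 7586) = 1/7556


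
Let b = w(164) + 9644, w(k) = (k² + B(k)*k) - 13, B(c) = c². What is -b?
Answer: -4447471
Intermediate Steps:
w(k) = -13 + k² + k³ (w(k) = (k² + k²*k) - 13 = (k² + k³) - 13 = -13 + k² + k³)
b = 4447471 (b = (-13 + 164² + 164³) + 9644 = (-13 + 26896 + 4410944) + 9644 = 4437827 + 9644 = 4447471)
-b = -1*4447471 = -4447471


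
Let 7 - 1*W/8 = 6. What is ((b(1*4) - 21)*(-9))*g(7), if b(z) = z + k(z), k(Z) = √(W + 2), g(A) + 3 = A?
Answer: 612 - 36*√10 ≈ 498.16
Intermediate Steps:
W = 8 (W = 56 - 8*6 = 56 - 48 = 8)
g(A) = -3 + A
k(Z) = √10 (k(Z) = √(8 + 2) = √10)
b(z) = z + √10
((b(1*4) - 21)*(-9))*g(7) = (((1*4 + √10) - 21)*(-9))*(-3 + 7) = (((4 + √10) - 21)*(-9))*4 = ((-17 + √10)*(-9))*4 = (153 - 9*√10)*4 = 612 - 36*√10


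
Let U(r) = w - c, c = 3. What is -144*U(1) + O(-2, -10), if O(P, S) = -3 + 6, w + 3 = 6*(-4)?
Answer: 4323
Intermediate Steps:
w = -27 (w = -3 + 6*(-4) = -3 - 24 = -27)
U(r) = -30 (U(r) = -27 - 1*3 = -27 - 3 = -30)
O(P, S) = 3
-144*U(1) + O(-2, -10) = -144*(-30) + 3 = 4320 + 3 = 4323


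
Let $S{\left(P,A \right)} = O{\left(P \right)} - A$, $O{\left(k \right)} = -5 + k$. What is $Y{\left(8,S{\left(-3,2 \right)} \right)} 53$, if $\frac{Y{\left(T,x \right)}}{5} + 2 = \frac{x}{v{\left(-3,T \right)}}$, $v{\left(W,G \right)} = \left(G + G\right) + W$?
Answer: $- \frac{9540}{13} \approx -733.85$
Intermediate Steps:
$S{\left(P,A \right)} = -5 + P - A$ ($S{\left(P,A \right)} = \left(-5 + P\right) - A = -5 + P - A$)
$v{\left(W,G \right)} = W + 2 G$ ($v{\left(W,G \right)} = 2 G + W = W + 2 G$)
$Y{\left(T,x \right)} = -10 + \frac{5 x}{-3 + 2 T}$ ($Y{\left(T,x \right)} = -10 + 5 \frac{x}{-3 + 2 T} = -10 + \frac{5 x}{-3 + 2 T}$)
$Y{\left(8,S{\left(-3,2 \right)} \right)} 53 = \frac{5 \left(6 - 10 - 32\right)}{-3 + 2 \cdot 8} \cdot 53 = \frac{5 \left(6 - 10 - 32\right)}{-3 + 16} \cdot 53 = \frac{5 \left(6 - 10 - 32\right)}{13} \cdot 53 = 5 \cdot \frac{1}{13} \left(-36\right) 53 = \left(- \frac{180}{13}\right) 53 = - \frac{9540}{13}$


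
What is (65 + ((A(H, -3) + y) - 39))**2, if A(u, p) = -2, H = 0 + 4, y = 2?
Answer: 676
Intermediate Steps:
H = 4
(65 + ((A(H, -3) + y) - 39))**2 = (65 + ((-2 + 2) - 39))**2 = (65 + (0 - 39))**2 = (65 - 39)**2 = 26**2 = 676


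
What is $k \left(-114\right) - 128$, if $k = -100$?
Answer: $11272$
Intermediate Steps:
$k \left(-114\right) - 128 = \left(-100\right) \left(-114\right) - 128 = 11400 - 128 = 11272$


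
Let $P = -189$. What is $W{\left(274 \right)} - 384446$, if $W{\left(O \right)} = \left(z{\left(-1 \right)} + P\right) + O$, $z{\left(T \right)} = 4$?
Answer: $-384357$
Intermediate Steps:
$W{\left(O \right)} = -185 + O$ ($W{\left(O \right)} = \left(4 - 189\right) + O = -185 + O$)
$W{\left(274 \right)} - 384446 = \left(-185 + 274\right) - 384446 = 89 - 384446 = -384357$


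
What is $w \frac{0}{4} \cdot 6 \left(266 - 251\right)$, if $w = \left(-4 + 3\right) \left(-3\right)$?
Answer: $0$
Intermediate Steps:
$w = 3$ ($w = \left(-1\right) \left(-3\right) = 3$)
$w \frac{0}{4} \cdot 6 \left(266 - 251\right) = 3 \cdot \frac{0}{4} \cdot 6 \left(266 - 251\right) = 3 \cdot 0 \cdot \frac{1}{4} \cdot 6 \cdot 15 = 3 \cdot 0 \cdot 6 \cdot 15 = 0 \cdot 6 \cdot 15 = 0 \cdot 15 = 0$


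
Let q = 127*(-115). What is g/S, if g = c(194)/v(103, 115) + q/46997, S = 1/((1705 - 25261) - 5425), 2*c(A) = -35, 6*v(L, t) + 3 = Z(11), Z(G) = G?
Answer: 146398246025/375976 ≈ 3.8938e+5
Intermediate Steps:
v(L, t) = 4/3 (v(L, t) = -1/2 + (1/6)*11 = -1/2 + 11/6 = 4/3)
q = -14605
c(A) = -35/2 (c(A) = (1/2)*(-35) = -35/2)
S = -1/28981 (S = 1/(-23556 - 5425) = 1/(-28981) = -1/28981 ≈ -3.4505e-5)
g = -5051525/375976 (g = -35/(2*4/3) - 14605/46997 = -35/2*3/4 - 14605*1/46997 = -105/8 - 14605/46997 = -5051525/375976 ≈ -13.436)
g/S = -5051525/(375976*(-1/28981)) = -5051525/375976*(-28981) = 146398246025/375976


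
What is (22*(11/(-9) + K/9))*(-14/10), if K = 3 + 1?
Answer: 1078/45 ≈ 23.956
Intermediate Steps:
K = 4
(22*(11/(-9) + K/9))*(-14/10) = (22*(11/(-9) + 4/9))*(-14/10) = (22*(11*(-⅑) + 4*(⅑)))*(-14*⅒) = (22*(-11/9 + 4/9))*(-7/5) = (22*(-7/9))*(-7/5) = -154/9*(-7/5) = 1078/45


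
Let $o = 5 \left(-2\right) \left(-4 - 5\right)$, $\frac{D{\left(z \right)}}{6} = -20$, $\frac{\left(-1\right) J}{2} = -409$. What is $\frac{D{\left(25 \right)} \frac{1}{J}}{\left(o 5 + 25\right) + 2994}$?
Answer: $- \frac{60}{1418821} \approx -4.2289 \cdot 10^{-5}$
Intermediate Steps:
$J = 818$ ($J = \left(-2\right) \left(-409\right) = 818$)
$D{\left(z \right)} = -120$ ($D{\left(z \right)} = 6 \left(-20\right) = -120$)
$o = 90$ ($o = \left(-10\right) \left(-9\right) = 90$)
$\frac{D{\left(25 \right)} \frac{1}{J}}{\left(o 5 + 25\right) + 2994} = \frac{\left(-120\right) \frac{1}{818}}{\left(90 \cdot 5 + 25\right) + 2994} = \frac{\left(-120\right) \frac{1}{818}}{\left(450 + 25\right) + 2994} = \frac{1}{475 + 2994} \left(- \frac{60}{409}\right) = \frac{1}{3469} \left(- \frac{60}{409}\right) = - \frac{60}{1418821}$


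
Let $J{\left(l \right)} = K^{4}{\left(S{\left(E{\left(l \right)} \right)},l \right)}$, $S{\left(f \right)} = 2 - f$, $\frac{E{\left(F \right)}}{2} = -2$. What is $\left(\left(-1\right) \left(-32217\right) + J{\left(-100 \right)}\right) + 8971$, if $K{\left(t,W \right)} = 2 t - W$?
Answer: $157393124$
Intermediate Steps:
$E{\left(F \right)} = -4$ ($E{\left(F \right)} = 2 \left(-2\right) = -4$)
$K{\left(t,W \right)} = - W + 2 t$
$J{\left(l \right)} = \left(12 - l\right)^{4}$ ($J{\left(l \right)} = \left(- l + 2 \left(2 - -4\right)\right)^{4} = \left(- l + 2 \left(2 + 4\right)\right)^{4} = \left(- l + 2 \cdot 6\right)^{4} = \left(- l + 12\right)^{4} = \left(12 - l\right)^{4}$)
$\left(\left(-1\right) \left(-32217\right) + J{\left(-100 \right)}\right) + 8971 = \left(\left(-1\right) \left(-32217\right) + \left(-12 - 100\right)^{4}\right) + 8971 = \left(32217 + \left(-112\right)^{4}\right) + 8971 = \left(32217 + 157351936\right) + 8971 = 157384153 + 8971 = 157393124$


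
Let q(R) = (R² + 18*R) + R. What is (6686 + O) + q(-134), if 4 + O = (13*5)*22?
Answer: 23522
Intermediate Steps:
O = 1426 (O = -4 + (13*5)*22 = -4 + 65*22 = -4 + 1430 = 1426)
q(R) = R² + 19*R
(6686 + O) + q(-134) = (6686 + 1426) - 134*(19 - 134) = 8112 - 134*(-115) = 8112 + 15410 = 23522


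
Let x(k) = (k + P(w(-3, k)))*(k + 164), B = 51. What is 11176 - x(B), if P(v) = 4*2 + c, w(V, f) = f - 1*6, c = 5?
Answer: -2584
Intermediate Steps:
w(V, f) = -6 + f (w(V, f) = f - 6 = -6 + f)
P(v) = 13 (P(v) = 4*2 + 5 = 8 + 5 = 13)
x(k) = (13 + k)*(164 + k) (x(k) = (k + 13)*(k + 164) = (13 + k)*(164 + k))
11176 - x(B) = 11176 - (2132 + 51² + 177*51) = 11176 - (2132 + 2601 + 9027) = 11176 - 1*13760 = 11176 - 13760 = -2584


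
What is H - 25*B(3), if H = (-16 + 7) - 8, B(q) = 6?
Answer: -167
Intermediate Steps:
H = -17 (H = -9 - 8 = -17)
H - 25*B(3) = -17 - 25*6 = -17 - 150 = -167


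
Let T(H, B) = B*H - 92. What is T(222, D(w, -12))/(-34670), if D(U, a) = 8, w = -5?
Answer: -842/17335 ≈ -0.048572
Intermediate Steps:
T(H, B) = -92 + B*H
T(222, D(w, -12))/(-34670) = (-92 + 8*222)/(-34670) = (-92 + 1776)*(-1/34670) = 1684*(-1/34670) = -842/17335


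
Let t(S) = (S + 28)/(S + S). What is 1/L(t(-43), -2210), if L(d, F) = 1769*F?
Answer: -1/3909490 ≈ -2.5579e-7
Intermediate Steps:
t(S) = (28 + S)/(2*S) (t(S) = (28 + S)/((2*S)) = (28 + S)*(1/(2*S)) = (28 + S)/(2*S))
1/L(t(-43), -2210) = 1/(1769*(-2210)) = 1/(-3909490) = -1/3909490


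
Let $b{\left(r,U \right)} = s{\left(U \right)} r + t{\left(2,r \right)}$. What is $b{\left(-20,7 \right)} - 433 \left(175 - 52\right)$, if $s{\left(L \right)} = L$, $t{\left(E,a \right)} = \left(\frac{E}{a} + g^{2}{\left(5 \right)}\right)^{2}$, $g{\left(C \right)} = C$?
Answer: $- \frac{5277899}{100} \approx -52779.0$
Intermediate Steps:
$t{\left(E,a \right)} = \left(25 + \frac{E}{a}\right)^{2}$ ($t{\left(E,a \right)} = \left(\frac{E}{a} + 5^{2}\right)^{2} = \left(\frac{E}{a} + 25\right)^{2} = \left(25 + \frac{E}{a}\right)^{2}$)
$b{\left(r,U \right)} = U r + \frac{\left(2 + 25 r\right)^{2}}{r^{2}}$
$b{\left(-20,7 \right)} - 433 \left(175 - 52\right) = \left(7 \left(-20\right) + \frac{\left(2 + 25 \left(-20\right)\right)^{2}}{400}\right) - 433 \left(175 - 52\right) = \left(-140 + \frac{\left(2 - 500\right)^{2}}{400}\right) - 433 \left(175 - 52\right) = \left(-140 + \frac{\left(-498\right)^{2}}{400}\right) - 53259 = \left(-140 + \frac{1}{400} \cdot 248004\right) - 53259 = \left(-140 + \frac{62001}{100}\right) - 53259 = \frac{48001}{100} - 53259 = - \frac{5277899}{100}$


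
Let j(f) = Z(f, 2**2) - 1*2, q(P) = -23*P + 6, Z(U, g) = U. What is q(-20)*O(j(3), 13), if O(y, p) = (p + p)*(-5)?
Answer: -60580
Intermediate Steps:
q(P) = 6 - 23*P
j(f) = -2 + f (j(f) = f - 1*2 = f - 2 = -2 + f)
O(y, p) = -10*p (O(y, p) = (2*p)*(-5) = -10*p)
q(-20)*O(j(3), 13) = (6 - 23*(-20))*(-10*13) = (6 + 460)*(-130) = 466*(-130) = -60580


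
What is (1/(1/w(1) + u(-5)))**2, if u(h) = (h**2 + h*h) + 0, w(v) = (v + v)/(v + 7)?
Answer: 1/2916 ≈ 0.00034294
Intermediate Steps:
w(v) = 2*v/(7 + v) (w(v) = (2*v)/(7 + v) = 2*v/(7 + v))
u(h) = 2*h**2 (u(h) = (h**2 + h**2) + 0 = 2*h**2 + 0 = 2*h**2)
(1/(1/w(1) + u(-5)))**2 = (1/(1/(2*1/(7 + 1)) + 2*(-5)**2))**2 = (1/(1/(2*1/8) + 2*25))**2 = (1/(1/(2*1*(1/8)) + 50))**2 = (1/(1/(1/4) + 50))**2 = (1/(4 + 50))**2 = (1/54)**2 = 1/2916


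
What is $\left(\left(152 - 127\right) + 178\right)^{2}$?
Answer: $41209$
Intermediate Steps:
$\left(\left(152 - 127\right) + 178\right)^{2} = \left(25 + 178\right)^{2} = 203^{2} = 41209$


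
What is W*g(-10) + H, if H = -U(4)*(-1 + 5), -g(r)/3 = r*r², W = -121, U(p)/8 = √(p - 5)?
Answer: -363000 - 32*I ≈ -3.63e+5 - 32.0*I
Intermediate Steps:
U(p) = 8*√(-5 + p) (U(p) = 8*√(p - 5) = 8*√(-5 + p))
g(r) = -3*r³ (g(r) = -3*r*r² = -3*r³)
H = -32*I (H = -8*√(-5 + 4)*(-1 + 5) = -8*√(-1)*4 = -8*I*4 = -32*I ≈ -32.0*I)
W*g(-10) + H = -(-363)*(-10)³ - 32*I = -(-363)*(-1000) - 32*I = -121*3000 - 32*I = -363000 - 32*I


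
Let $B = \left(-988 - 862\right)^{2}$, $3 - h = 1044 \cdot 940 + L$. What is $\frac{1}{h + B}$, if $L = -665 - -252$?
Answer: $\frac{1}{2441556} \approx 4.0958 \cdot 10^{-7}$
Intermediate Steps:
$L = -413$ ($L = -665 + 252 = -413$)
$h = -980944$ ($h = 3 - \left(1044 \cdot 940 - 413\right) = 3 - \left(981360 - 413\right) = 3 - 980947 = -980944$)
$B = 3422500$ ($B = \left(-1850\right)^{2} = 3422500$)
$\frac{1}{h + B} = \frac{1}{-980944 + 3422500} = \frac{1}{2441556}$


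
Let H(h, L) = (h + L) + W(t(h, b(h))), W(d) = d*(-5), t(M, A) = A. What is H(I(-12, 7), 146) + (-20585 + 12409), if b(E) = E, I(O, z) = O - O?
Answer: -8030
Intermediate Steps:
I(O, z) = 0
W(d) = -5*d
H(h, L) = L - 4*h (H(h, L) = (h + L) - 5*h = (L + h) - 5*h = L - 4*h)
H(I(-12, 7), 146) + (-20585 + 12409) = (146 - 4*0) + (-20585 + 12409) = (146 + 0) - 8176 = 146 - 8176 = -8030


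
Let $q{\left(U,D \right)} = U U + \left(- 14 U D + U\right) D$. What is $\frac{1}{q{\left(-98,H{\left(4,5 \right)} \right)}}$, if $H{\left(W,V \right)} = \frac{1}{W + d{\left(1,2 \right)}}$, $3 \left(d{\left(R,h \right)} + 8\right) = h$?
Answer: $\frac{25}{243922} \approx 0.00010249$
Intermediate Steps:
$d{\left(R,h \right)} = -8 + \frac{h}{3}$
$H{\left(W,V \right)} = \frac{1}{- \frac{22}{3} + W}$ ($H{\left(W,V \right)} = \frac{1}{W + \left(-8 + \frac{1}{3} \cdot 2\right)} = \frac{1}{W + \left(-8 + \frac{2}{3}\right)} = \frac{1}{W - \frac{22}{3}} = \frac{1}{- \frac{22}{3} + W}$)
$q{\left(U,D \right)} = U^{2} + D \left(U - 14 D U\right)$ ($q{\left(U,D \right)} = U^{2} + \left(- 14 D U + U\right) D = U^{2} + \left(U - 14 D U\right) D = U^{2} + D \left(U - 14 D U\right)$)
$\frac{1}{q{\left(-98,H{\left(4,5 \right)} \right)}} = \frac{1}{\left(-98\right) \left(\frac{3}{-22 + 3 \cdot 4} - 98 - 14 \left(\frac{3}{-22 + 3 \cdot 4}\right)^{2}\right)} = \frac{1}{\left(-98\right) \left(\frac{3}{-22 + 12} - 98 - 14 \left(\frac{3}{-22 + 12}\right)^{2}\right)} = \frac{1}{\left(-98\right) \left(\frac{3}{-10} - 98 - 14 \left(\frac{3}{-10}\right)^{2}\right)} = \frac{1}{\left(-98\right) \left(3 \left(- \frac{1}{10}\right) - 98 - 14 \left(3 \left(- \frac{1}{10}\right)\right)^{2}\right)} = \frac{1}{\left(-98\right) \left(- \frac{3}{10} - 98 - 14 \left(- \frac{3}{10}\right)^{2}\right)} = \frac{1}{\left(-98\right) \left(- \frac{3}{10} - 98 - \frac{63}{50}\right)} = \frac{1}{\left(-98\right) \left(- \frac{2489}{25}\right)} = \frac{1}{\frac{243922}{25}} = \frac{25}{243922}$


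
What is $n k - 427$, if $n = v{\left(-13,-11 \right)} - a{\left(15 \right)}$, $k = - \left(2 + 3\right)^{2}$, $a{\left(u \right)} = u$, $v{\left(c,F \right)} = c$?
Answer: $273$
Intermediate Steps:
$k = -25$ ($k = - 5^{2} = \left(-1\right) 25 = -25$)
$n = -28$ ($n = -13 - 15 = -28$)
$n k - 427 = \left(-28\right) \left(-25\right) - 427 = 700 - 427 = 273$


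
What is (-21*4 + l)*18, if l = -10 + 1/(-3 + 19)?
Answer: -13527/8 ≈ -1690.9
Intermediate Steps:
l = -159/16 (l = -10 + 1/16 = -159/16 ≈ -9.9375)
(-21*4 + l)*18 = (-21*4 - 159/16)*18 = (-84 - 159/16)*18 = -1503/16*18 = -13527/8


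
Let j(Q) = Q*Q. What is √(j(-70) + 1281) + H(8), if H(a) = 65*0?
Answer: √6181 ≈ 78.619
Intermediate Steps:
H(a) = 0
j(Q) = Q²
√(j(-70) + 1281) + H(8) = √((-70)² + 1281) + 0 = √(4900 + 1281) + 0 = √6181 + 0 = √6181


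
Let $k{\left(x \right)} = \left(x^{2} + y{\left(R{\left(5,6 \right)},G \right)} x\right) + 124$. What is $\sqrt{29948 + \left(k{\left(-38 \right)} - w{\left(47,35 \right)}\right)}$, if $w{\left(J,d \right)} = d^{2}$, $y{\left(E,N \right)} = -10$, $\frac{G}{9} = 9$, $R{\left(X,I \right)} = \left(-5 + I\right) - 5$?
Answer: $\sqrt{30671} \approx 175.13$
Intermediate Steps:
$R{\left(X,I \right)} = -10 + I$
$G = 81$ ($G = 9 \cdot 9 = 81$)
$k{\left(x \right)} = 124 + x^{2} - 10 x$ ($k{\left(x \right)} = \left(x^{2} - 10 x\right) + 124 = 124 + x^{2} - 10 x$)
$\sqrt{29948 + \left(k{\left(-38 \right)} - w{\left(47,35 \right)}\right)} = \sqrt{29948 + \left(\left(124 + \left(-38\right)^{2} - -380\right) - 35^{2}\right)} = \sqrt{29948 + \left(\left(124 + 1444 + 380\right) - 1225\right)} = \sqrt{29948 + \left(1948 - 1225\right)} = \sqrt{29948 + 723} = \sqrt{30671}$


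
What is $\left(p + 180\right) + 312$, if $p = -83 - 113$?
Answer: $296$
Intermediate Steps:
$p = -196$
$\left(p + 180\right) + 312 = \left(-196 + 180\right) + 312 = -16 + 312 = 296$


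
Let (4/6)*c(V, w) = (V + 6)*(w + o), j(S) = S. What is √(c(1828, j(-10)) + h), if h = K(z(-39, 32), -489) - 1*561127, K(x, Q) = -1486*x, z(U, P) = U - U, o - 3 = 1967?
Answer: √4830833 ≈ 2197.9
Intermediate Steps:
o = 1970 (o = 3 + 1967 = 1970)
z(U, P) = 0
c(V, w) = 3*(6 + V)*(1970 + w)/2 (c(V, w) = 3*((V + 6)*(w + 1970))/2 = 3*((6 + V)*(1970 + w))/2 = 3*(6 + V)*(1970 + w)/2)
h = -561127 (h = -1486*0 - 1*561127 = 0 - 561127 = -561127)
√(c(1828, j(-10)) + h) = √((17730 + 9*(-10) + 2955*1828 + (3/2)*1828*(-10)) - 561127) = √((17730 - 90 + 5401740 - 27420) - 561127) = √(5391960 - 561127) = √4830833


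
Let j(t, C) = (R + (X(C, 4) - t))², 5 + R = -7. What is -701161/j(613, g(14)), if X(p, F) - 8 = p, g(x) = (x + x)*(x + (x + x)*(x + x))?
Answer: -701161/472062529 ≈ -0.0014853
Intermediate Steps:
g(x) = 2*x*(x + 4*x²) (g(x) = (2*x)*(x + (2*x)*(2*x)) = (2*x)*(x + 4*x²) = 2*x*(x + 4*x²))
X(p, F) = 8 + p
R = -12 (R = -5 - 7 = -12)
j(t, C) = (-4 + C - t)² (j(t, C) = (-12 + ((8 + C) - t))² = (-12 + (8 + C - t))² = (-4 + C - t)²)
-701161/j(613, g(14)) = -701161/(4 + 613 - 14²*(2 + 8*14))² = -701161/(4 + 613 - 196*(2 + 112))² = -701161/(4 + 613 - 196*114)² = -701161/(4 + 613 - 1*22344)² = -701161/(4 + 613 - 22344)² = -701161/((-21727)²) = -701161/472062529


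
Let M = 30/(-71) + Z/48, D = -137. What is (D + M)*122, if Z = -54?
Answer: -4800395/284 ≈ -16903.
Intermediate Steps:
M = -879/568 (M = 30/(-71) - 54/48 = 30*(-1/71) - 54*1/48 = -30/71 - 9/8 = -879/568 ≈ -1.5475)
(D + M)*122 = (-137 - 879/568)*122 = -78695/568*122 = -4800395/284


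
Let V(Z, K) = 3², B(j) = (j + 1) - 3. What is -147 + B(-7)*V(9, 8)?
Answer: -228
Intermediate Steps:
B(j) = -2 + j (B(j) = (1 + j) - 3 = -2 + j)
V(Z, K) = 9
-147 + B(-7)*V(9, 8) = -147 + (-2 - 7)*9 = -147 - 9*9 = -147 - 81 = -228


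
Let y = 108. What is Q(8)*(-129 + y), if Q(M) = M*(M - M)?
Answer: 0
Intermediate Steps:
Q(M) = 0 (Q(M) = M*0 = 0)
Q(8)*(-129 + y) = 0*(-129 + 108) = 0*(-21) = 0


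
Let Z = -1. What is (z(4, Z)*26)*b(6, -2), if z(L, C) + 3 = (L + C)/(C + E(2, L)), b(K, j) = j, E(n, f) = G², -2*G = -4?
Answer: 104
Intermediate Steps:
G = 2 (G = -½*(-4) = 2)
E(n, f) = 4 (E(n, f) = 2² = 4)
z(L, C) = -3 + (C + L)/(4 + C) (z(L, C) = -3 + (L + C)/(C + 4) = -3 + (C + L)/(4 + C))
(z(4, Z)*26)*b(6, -2) = (((-12 + 4 - 2*(-1))/(4 - 1))*26)*(-2) = (((-12 + 4 + 2)/3)*26)*(-2) = (((⅓)*(-6))*26)*(-2) = -2*26*(-2) = -52*(-2) = 104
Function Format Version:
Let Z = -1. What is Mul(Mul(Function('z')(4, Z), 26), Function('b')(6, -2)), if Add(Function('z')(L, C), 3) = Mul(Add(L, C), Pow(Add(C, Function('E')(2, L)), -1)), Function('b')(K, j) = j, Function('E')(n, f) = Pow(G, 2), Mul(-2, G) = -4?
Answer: 104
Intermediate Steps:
G = 2 (G = Mul(Rational(-1, 2), -4) = 2)
Function('E')(n, f) = 4 (Function('E')(n, f) = Pow(2, 2) = 4)
Function('z')(L, C) = Add(-3, Mul(Pow(Add(4, C), -1), Add(C, L))) (Function('z')(L, C) = Add(-3, Mul(Add(L, C), Pow(Add(C, 4), -1))) = Add(-3, Mul(Add(C, L), Pow(Add(4, C), -1))) = Add(-3, Mul(Pow(Add(4, C), -1), Add(C, L))))
Mul(Mul(Function('z')(4, Z), 26), Function('b')(6, -2)) = Mul(Mul(Mul(Pow(Add(4, -1), -1), Add(-12, 4, Mul(-2, -1))), 26), -2) = Mul(Mul(Mul(Pow(3, -1), Add(-12, 4, 2)), 26), -2) = Mul(Mul(Mul(Rational(1, 3), -6), 26), -2) = Mul(Mul(-2, 26), -2) = Mul(-52, -2) = 104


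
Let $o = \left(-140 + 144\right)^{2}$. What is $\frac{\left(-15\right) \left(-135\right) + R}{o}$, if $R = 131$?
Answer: $\frac{539}{4} \approx 134.75$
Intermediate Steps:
$o = 16$ ($o = 4^{2} = 16$)
$\frac{\left(-15\right) \left(-135\right) + R}{o} = \frac{\left(-15\right) \left(-135\right) + 131}{16} = \left(2025 + 131\right) \frac{1}{16} = 2156 \cdot \frac{1}{16} = \frac{539}{4}$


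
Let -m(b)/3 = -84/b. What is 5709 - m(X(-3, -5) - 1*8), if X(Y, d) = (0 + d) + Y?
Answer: 22899/4 ≈ 5724.8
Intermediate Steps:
X(Y, d) = Y + d (X(Y, d) = d + Y = Y + d)
m(b) = 252/b (m(b) = -(-252)/b = 252/b)
5709 - m(X(-3, -5) - 1*8) = 5709 - 252/((-3 - 5) - 1*8) = 5709 - 252/(-8 - 8) = 5709 - 252/(-16) = 5709 - 252*(-1)/16 = 5709 - 1*(-63/4) = 5709 + 63/4 = 22899/4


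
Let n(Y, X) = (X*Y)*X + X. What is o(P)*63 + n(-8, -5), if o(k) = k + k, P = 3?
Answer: 173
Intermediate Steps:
n(Y, X) = X + Y*X**2 (n(Y, X) = Y*X**2 + X = X + Y*X**2)
o(k) = 2*k
o(P)*63 + n(-8, -5) = (2*3)*63 - 5*(1 - 5*(-8)) = 6*63 - 5*(1 + 40) = 378 - 5*41 = 378 - 205 = 173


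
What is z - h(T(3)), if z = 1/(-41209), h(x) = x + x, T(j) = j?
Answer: -247255/41209 ≈ -6.0000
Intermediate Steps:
h(x) = 2*x
z = -1/41209 ≈ -2.4267e-5
z - h(T(3)) = -1/41209 - 2*3 = -1/41209 - 1*6 = -1/41209 - 6 = -247255/41209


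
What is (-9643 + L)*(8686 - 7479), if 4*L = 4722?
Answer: -20428475/2 ≈ -1.0214e+7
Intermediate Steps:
L = 2361/2 (L = (¼)*4722 = 2361/2 ≈ 1180.5)
(-9643 + L)*(8686 - 7479) = (-9643 + 2361/2)*(8686 - 7479) = -16925/2*1207 = -20428475/2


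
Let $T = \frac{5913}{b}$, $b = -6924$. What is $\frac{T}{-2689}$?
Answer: $\frac{1971}{6206212} \approx 0.00031759$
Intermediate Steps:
$T = - \frac{1971}{2308}$ ($T = \frac{5913}{-6924} = 5913 \left(- \frac{1}{6924}\right) = - \frac{1971}{2308} \approx -0.85399$)
$\frac{T}{-2689} = - \frac{1971}{2308 \left(-2689\right)} = \left(- \frac{1971}{2308}\right) \left(- \frac{1}{2689}\right) = \frac{1971}{6206212}$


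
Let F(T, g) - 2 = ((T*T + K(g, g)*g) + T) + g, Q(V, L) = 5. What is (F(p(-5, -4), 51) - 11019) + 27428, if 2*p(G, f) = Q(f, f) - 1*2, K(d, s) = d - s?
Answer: 65863/4 ≈ 16466.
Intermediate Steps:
p(G, f) = 3/2 (p(G, f) = (5 - 1*2)/2 = (5 - 2)/2 = (1/2)*3 = 3/2)
F(T, g) = 2 + T + g + T**2 (F(T, g) = 2 + (((T*T + (g - g)*g) + T) + g) = 2 + (((T**2 + 0*g) + T) + g) = 2 + (((T**2 + 0) + T) + g) = 2 + ((T**2 + T) + g) = 2 + ((T + T**2) + g) = 2 + (T + g + T**2) = 2 + T + g + T**2)
(F(p(-5, -4), 51) - 11019) + 27428 = ((2 + 3/2 + 51 + (3/2)**2) - 11019) + 27428 = ((2 + 3/2 + 51 + 9/4) - 11019) + 27428 = (227/4 - 11019) + 27428 = -43849/4 + 27428 = 65863/4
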